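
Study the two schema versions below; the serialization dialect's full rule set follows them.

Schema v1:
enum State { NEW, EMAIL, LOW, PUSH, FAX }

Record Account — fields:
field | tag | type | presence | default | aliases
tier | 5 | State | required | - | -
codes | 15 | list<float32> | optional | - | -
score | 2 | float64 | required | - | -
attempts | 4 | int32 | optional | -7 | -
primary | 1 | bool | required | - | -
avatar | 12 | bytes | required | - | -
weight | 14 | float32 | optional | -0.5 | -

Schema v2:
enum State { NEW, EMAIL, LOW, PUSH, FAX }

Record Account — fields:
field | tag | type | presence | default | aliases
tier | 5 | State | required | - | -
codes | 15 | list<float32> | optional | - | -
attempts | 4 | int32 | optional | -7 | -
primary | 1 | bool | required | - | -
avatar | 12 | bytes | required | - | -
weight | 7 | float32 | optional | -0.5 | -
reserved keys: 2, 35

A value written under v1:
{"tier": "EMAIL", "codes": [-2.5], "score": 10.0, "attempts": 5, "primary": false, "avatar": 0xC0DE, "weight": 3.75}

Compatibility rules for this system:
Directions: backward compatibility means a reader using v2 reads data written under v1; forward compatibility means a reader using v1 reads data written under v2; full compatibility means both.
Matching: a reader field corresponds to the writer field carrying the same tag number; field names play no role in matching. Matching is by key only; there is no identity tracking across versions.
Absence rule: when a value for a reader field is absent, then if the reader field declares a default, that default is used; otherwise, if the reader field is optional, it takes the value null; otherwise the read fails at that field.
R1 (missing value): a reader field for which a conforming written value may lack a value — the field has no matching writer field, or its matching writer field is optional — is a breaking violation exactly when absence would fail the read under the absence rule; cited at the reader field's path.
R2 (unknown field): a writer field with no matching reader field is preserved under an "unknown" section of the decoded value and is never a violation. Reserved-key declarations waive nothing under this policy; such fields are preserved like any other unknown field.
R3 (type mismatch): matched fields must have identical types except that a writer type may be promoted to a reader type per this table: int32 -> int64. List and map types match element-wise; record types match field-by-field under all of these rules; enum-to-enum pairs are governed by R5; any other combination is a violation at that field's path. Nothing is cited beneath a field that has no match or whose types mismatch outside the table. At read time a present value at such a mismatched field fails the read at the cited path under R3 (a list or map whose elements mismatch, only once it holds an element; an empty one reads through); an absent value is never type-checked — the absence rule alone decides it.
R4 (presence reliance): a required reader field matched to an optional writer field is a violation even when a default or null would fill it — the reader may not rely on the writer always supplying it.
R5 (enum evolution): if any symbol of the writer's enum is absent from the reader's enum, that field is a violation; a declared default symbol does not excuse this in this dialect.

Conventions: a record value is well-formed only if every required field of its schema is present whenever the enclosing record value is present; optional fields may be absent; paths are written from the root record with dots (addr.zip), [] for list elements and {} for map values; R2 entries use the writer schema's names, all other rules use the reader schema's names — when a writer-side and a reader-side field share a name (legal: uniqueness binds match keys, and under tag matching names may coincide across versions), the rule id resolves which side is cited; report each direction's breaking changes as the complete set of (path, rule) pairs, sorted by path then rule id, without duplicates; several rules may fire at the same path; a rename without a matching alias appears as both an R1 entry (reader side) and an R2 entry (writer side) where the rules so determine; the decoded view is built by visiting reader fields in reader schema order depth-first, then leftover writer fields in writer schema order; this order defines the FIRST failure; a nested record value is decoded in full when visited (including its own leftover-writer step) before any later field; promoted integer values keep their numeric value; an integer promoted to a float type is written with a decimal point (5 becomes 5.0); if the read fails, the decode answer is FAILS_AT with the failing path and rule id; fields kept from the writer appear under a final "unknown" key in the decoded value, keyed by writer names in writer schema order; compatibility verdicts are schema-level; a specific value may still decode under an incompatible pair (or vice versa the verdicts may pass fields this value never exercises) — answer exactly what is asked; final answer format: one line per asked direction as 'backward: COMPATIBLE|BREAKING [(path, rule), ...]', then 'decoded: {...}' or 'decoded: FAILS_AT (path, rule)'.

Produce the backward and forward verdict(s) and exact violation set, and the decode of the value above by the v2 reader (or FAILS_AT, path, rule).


each type pair in Account: writer, then reader
backward for Account (reader v2, writer v1):
  writer required, State -> State: reader tier maps from writer tier
  writer optional, list<float32> -> list<float32>: reader codes maps from writer codes
  writer optional, int32 -> int32: reader attempts maps from writer attempts
  writer required, bool -> bool: reader primary maps from writer primary
  writer required, bytes -> bytes: reader avatar maps from writer avatar
  no writer field matches reader weight
  score (writer side), unknown to reader
  weight (writer side), unknown to reader
  => backward: COMPATIBLE
forward for Account (reader v1, writer v2):
  writer required, State -> State: reader tier maps from writer tier
  writer optional, list<float32> -> list<float32>: reader codes maps from writer codes
  no writer field matches reader score
  writer optional, int32 -> int32: reader attempts maps from writer attempts
  writer required, bool -> bool: reader primary maps from writer primary
  writer required, bytes -> bytes: reader avatar maps from writer avatar
  no writer field matches reader weight
  weight (writer side), unknown to reader
  violation R1 at score
  forward on Account therefore BREAKING (1)
decode walk for Account under reader schema v2:
  tier := "EMAIL"
  codes := [-2.5]
  attempts := 5
  primary := false
  avatar := 0xC0DE
  weight := -0.5 (absent -> default)
  writer score: kept under "unknown"
  writer weight: kept under "unknown"
  => decoded: {"tier": "EMAIL", "codes": [-2.5], "attempts": 5, "primary": false, "avatar": 0xC0DE, "weight": -0.5, "unknown": {"score": 10.0, "weight": 3.75}}

backward: COMPATIBLE []; forward: BREAKING [(score, R1)]; decoded: {"tier": "EMAIL", "codes": [-2.5], "attempts": 5, "primary": false, "avatar": 0xC0DE, "weight": -0.5, "unknown": {"score": 10.0, "weight": 3.75}}


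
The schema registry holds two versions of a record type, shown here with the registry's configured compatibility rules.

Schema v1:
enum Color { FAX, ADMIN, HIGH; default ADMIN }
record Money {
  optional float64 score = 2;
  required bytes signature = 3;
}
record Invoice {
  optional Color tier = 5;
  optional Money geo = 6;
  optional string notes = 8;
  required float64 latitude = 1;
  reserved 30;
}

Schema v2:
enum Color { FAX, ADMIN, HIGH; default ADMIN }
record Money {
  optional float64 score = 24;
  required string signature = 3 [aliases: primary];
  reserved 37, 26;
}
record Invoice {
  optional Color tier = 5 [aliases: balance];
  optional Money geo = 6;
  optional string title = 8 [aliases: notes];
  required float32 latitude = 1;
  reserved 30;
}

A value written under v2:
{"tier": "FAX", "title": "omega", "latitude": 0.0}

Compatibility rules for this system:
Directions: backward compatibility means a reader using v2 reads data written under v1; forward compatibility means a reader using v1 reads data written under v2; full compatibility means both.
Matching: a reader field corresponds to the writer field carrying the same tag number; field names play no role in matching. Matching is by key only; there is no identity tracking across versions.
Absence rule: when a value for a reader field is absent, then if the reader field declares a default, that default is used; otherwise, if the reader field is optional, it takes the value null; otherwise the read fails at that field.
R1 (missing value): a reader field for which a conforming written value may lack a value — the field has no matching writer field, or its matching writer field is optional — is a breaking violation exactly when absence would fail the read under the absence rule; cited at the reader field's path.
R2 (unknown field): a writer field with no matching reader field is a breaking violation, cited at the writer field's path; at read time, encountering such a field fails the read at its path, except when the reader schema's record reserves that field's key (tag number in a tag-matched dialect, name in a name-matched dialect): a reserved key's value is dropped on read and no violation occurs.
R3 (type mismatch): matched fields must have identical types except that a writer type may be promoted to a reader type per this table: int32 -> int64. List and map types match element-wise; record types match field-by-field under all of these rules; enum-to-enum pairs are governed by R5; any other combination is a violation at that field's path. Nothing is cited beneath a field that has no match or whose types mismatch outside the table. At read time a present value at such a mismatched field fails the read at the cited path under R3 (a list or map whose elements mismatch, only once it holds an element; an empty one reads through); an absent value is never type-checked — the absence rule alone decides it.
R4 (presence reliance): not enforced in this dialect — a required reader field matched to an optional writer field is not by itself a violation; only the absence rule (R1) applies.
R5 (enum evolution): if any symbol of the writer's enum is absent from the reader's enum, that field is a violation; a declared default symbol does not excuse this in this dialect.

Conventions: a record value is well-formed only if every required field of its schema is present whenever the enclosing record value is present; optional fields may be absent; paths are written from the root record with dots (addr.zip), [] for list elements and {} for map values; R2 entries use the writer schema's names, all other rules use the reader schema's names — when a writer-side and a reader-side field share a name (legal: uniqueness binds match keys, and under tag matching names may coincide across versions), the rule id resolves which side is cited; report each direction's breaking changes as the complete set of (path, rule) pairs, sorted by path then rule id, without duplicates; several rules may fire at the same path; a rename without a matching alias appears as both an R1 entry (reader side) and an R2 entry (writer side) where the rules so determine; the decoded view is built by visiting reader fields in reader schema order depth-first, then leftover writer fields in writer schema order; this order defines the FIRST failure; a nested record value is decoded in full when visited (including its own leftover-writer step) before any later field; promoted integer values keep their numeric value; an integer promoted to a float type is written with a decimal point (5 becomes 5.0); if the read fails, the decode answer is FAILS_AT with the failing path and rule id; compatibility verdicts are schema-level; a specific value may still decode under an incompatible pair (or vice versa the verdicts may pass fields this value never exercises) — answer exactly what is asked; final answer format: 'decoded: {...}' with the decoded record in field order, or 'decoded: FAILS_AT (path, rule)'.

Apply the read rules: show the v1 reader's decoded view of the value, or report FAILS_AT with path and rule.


decoded: FAILS_AT (latitude, R3)

each type pair in Invoice: writer, then reader
migrating the Invoice value to v1:
  tier := "FAX"
  geo := null (missing; optional => null)
  notes := "omega" (from writer title)
  read fails at latitude under R3
  => FAILS_AT (latitude, R3)
the rest of the Invoice diff is inert for this question:
  field signature in record Money: type bytes changed to string -> matters for Invoice compatibility verdicts, not for this value's decode
  renamed field notes to title in record Invoice (alias notes declared on the renamed field) -> fires no rule on Invoice under this dialect and leaves the result unchanged
  field score in record Money: tag 2 changed to 24 -> matters for Invoice compatibility verdicts, not for this value's decode


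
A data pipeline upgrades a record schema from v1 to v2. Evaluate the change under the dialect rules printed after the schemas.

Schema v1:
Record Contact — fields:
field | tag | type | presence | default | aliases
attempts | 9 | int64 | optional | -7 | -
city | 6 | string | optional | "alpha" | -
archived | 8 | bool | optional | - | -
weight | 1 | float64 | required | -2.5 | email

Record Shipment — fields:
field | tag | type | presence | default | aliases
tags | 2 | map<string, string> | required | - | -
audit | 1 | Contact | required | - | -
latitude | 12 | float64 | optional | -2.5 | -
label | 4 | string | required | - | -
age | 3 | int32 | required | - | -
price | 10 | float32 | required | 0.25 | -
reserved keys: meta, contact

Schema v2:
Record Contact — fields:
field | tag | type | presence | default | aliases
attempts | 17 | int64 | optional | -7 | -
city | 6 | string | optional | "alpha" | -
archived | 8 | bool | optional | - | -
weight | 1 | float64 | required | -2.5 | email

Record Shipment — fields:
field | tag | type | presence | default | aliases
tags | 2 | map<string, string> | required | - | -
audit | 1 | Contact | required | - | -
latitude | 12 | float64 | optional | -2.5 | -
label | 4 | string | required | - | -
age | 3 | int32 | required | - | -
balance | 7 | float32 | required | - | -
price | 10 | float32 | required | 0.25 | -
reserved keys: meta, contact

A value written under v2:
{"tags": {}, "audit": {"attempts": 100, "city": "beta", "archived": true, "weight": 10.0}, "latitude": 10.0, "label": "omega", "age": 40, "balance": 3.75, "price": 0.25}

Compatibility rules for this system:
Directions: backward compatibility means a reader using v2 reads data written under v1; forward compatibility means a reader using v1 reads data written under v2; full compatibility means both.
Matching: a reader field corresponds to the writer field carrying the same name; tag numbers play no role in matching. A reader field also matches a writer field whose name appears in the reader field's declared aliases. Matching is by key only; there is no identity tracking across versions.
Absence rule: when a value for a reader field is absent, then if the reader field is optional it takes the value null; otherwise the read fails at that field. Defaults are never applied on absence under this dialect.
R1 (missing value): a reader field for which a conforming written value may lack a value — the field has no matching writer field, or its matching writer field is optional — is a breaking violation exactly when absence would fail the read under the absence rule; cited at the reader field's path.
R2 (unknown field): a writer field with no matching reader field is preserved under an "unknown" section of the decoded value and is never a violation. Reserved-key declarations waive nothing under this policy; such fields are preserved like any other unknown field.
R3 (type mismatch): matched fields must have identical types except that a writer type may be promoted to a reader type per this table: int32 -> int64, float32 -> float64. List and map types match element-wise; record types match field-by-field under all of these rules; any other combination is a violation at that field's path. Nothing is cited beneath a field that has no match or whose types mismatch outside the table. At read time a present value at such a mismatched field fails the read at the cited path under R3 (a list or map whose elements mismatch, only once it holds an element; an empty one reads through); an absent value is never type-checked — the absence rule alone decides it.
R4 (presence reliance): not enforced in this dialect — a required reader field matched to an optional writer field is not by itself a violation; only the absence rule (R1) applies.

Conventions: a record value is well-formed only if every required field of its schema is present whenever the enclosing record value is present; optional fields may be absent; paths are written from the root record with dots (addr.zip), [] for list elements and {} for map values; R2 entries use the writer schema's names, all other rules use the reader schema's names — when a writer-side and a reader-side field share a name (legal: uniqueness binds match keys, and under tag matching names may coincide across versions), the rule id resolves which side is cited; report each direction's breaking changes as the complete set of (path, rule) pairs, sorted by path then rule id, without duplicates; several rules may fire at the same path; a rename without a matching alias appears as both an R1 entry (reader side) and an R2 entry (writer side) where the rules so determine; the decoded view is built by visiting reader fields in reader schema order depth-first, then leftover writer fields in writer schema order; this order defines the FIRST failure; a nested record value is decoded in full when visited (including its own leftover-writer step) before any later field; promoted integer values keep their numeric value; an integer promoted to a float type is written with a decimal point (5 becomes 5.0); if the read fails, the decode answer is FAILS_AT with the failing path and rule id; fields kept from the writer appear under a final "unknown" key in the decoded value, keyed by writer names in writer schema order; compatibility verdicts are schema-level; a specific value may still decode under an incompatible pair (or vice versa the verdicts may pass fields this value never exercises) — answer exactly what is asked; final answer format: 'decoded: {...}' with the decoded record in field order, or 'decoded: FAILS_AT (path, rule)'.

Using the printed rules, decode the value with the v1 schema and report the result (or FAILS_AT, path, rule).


decoded: {"tags": {}, "audit": {"attempts": 100, "city": "beta", "archived": true, "weight": 10.0}, "latitude": 10.0, "label": "omega", "age": 40, "price": 0.25, "unknown": {"balance": 3.75}}

in Shipment below, arrows point writer -> reader
decoding the Shipment value with the v1 reader:
  tags := {}
  audit.attempts := 100
  audit.city := "beta"
  audit.archived := true
  audit.weight := 10.0
  latitude := 10.0
  label := "omega"
  age := 40
  price := 0.25
  writer balance: kept under "unknown"
  => decoded: {"tags": {}, "audit": {"attempts": 100, "city": "beta", "archived": true, "weight": 10.0}, "latitude": 10.0, "label": "omega", "age": 40, "price": 0.25, "unknown": {"balance": 3.75}}
diffs on Shipment not affecting the asked answer:
  field attempts in record Contact: tag 9 changed to 17 -> inert under this dialect — no rule fires on Shipment and the result does not move


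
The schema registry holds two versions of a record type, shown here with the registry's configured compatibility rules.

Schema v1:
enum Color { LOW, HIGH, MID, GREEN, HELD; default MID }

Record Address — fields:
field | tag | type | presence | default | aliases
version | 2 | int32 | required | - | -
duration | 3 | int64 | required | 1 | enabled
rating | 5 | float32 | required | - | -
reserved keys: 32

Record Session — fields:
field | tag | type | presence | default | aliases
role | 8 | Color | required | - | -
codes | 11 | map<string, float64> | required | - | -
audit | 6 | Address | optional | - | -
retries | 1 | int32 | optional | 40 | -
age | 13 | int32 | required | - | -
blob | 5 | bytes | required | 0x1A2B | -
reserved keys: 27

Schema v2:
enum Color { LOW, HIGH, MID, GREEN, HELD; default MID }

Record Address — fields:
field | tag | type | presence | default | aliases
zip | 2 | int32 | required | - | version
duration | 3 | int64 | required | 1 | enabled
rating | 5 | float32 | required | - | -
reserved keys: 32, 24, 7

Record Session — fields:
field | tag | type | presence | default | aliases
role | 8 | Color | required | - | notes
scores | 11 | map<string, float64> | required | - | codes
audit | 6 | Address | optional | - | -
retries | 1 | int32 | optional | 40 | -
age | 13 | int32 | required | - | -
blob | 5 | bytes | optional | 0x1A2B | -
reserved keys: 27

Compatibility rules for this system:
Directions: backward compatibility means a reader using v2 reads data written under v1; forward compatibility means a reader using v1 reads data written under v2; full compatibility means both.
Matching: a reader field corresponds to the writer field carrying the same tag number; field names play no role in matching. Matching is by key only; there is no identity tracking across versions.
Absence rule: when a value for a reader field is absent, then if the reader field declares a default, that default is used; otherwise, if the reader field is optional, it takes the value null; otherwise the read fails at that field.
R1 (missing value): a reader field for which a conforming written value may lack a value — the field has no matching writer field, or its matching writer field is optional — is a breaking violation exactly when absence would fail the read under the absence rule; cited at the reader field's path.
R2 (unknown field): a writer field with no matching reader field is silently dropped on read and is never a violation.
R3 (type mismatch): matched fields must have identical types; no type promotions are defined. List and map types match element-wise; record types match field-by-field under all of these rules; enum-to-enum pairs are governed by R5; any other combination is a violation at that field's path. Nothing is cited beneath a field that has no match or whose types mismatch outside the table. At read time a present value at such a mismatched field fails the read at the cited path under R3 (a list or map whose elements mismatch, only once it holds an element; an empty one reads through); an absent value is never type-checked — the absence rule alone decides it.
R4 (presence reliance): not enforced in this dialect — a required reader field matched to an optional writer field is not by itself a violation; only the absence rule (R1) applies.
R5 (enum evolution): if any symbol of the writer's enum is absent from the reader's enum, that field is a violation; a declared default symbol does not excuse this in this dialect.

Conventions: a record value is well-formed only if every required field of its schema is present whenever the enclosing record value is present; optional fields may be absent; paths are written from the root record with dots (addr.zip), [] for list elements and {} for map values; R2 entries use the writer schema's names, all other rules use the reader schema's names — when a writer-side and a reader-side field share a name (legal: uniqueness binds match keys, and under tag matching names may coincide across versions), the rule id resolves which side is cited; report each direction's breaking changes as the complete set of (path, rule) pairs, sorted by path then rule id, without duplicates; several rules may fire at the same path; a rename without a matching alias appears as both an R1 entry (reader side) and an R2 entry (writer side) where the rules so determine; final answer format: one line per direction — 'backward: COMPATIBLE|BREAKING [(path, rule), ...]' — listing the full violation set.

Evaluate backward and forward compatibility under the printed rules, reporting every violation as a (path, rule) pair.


backward: COMPATIBLE []; forward: COMPATIBLE []

the writer's type comes first in each Session pair
backward pass over Session, reader schema v2, writer schema v1:
  writer required, Color -> Color: reader role maps from writer role
  writer required, map<string, float64> -> map<string, float64>: reader scores maps from writer codes
  writer optional, Address -> Address: reader audit maps from writer audit
  writer optional, int32 -> int32: reader retries maps from writer retries
  writer required, int32 -> int32: reader age maps from writer age
  writer required, bytes -> bytes: reader blob maps from writer blob
  writer required, int32 -> int32: reader audit.zip maps from writer audit.version
  writer required, int64 -> int64: reader audit.duration maps from writer audit.duration
  writer required, float32 -> float32: reader audit.rating maps from writer audit.rating
  => backward verdict for Session: COMPATIBLE, no violations
forward pass over Session, reader schema v1, writer schema v2:
  writer required, Color -> Color: reader role maps from writer role
  writer required, map<string, float64> -> map<string, float64>: reader codes maps from writer scores
  writer optional, Address -> Address: reader audit maps from writer audit
  writer optional, int32 -> int32: reader retries maps from writer retries
  writer required, int32 -> int32: reader age maps from writer age
  writer optional, bytes -> bytes: reader blob maps from writer blob
  writer required, int32 -> int32: reader audit.version maps from writer audit.zip
  writer required, int64 -> int64: reader audit.duration maps from writer audit.duration
  writer required, float32 -> float32: reader audit.rating maps from writer audit.rating
  => forward verdict for Session: COMPATIBLE, no violations


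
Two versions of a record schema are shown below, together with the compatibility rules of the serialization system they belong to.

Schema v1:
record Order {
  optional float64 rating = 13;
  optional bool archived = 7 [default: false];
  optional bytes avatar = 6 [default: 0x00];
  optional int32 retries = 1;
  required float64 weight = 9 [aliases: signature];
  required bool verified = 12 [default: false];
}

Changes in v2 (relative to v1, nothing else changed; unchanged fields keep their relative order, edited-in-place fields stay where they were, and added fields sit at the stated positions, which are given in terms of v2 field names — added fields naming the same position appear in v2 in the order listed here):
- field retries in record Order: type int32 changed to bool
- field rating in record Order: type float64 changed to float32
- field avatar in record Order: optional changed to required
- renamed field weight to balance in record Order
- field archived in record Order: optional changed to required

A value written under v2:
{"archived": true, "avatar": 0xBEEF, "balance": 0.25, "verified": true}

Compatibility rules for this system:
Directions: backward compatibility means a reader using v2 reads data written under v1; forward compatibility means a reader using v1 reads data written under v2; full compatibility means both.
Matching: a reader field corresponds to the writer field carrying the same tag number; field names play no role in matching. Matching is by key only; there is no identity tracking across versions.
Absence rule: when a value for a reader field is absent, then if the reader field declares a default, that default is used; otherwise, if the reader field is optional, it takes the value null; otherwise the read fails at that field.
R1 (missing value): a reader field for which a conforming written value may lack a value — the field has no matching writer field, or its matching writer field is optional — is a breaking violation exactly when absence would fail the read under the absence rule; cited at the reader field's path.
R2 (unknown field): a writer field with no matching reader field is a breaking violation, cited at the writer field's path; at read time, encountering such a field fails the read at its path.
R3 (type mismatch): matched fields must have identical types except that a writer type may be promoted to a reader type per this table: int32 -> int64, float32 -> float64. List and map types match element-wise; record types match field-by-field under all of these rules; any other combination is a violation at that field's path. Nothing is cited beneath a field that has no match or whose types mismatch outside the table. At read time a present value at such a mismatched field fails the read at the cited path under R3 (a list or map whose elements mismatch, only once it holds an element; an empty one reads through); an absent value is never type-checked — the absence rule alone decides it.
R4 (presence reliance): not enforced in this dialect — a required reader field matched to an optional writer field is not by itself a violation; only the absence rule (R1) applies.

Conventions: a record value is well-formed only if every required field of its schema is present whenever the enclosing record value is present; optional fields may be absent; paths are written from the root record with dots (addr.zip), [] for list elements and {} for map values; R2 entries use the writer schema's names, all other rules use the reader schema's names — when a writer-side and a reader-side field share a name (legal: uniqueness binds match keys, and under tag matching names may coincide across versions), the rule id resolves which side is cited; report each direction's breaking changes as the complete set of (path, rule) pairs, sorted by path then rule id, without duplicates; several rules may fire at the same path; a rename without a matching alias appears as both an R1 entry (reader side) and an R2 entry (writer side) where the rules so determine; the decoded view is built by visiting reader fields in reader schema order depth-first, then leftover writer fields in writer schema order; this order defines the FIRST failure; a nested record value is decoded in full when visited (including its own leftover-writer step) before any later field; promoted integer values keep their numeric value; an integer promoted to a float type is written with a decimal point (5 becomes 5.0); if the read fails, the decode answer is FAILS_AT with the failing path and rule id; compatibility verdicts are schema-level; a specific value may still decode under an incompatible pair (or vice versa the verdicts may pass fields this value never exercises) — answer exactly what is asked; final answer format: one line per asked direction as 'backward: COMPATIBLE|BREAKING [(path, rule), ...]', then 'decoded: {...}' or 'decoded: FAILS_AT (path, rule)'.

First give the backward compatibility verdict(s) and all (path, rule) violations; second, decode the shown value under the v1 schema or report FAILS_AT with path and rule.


backward: BREAKING [(rating, R3), (retries, R3)]; decoded: {"rating": null, "archived": true, "avatar": 0xBEEF, "retries": null, "weight": 0.25, "verified": true}

arrows below run writer -> reader for Order
backward analysis of Order with v2 as reader and v1 as writer:
  rating: float64 -> float32, writer optional; from rating
  archived: bool -> bool, writer optional; from archived
  avatar: bytes -> bytes, writer optional; from avatar
  retries: int32 -> bool, writer optional; from retries
  balance: float64 -> float64, writer required; from weight
  verified: bool -> bool, writer required; from verified
  rule R3 violated at rating
  rule R3 violated at retries
  => backward verdict for Order: BREAKING, 2 violation(s)
decode (reader v1):
  rating := null (not supplied -> null)
  archived := true
  avatar := 0xBEEF
  retries := null (not supplied -> null)
  weight := 0.25 (from writer balance)
  verified := true
  => decoded: {"rating": null, "archived": true, "avatar": 0xBEEF, "retries": null, "weight": 0.25, "verified": true}
the other Order changes do not affect what is asked:
  field avatar in record Order: optional changed to required -> triggers nothing under Order's printed rules — same verdict
  renamed field weight to balance in record Order -> triggers nothing under Order's printed rules — same verdict
  field archived in record Order: optional changed to required -> triggers nothing under Order's printed rules — same verdict


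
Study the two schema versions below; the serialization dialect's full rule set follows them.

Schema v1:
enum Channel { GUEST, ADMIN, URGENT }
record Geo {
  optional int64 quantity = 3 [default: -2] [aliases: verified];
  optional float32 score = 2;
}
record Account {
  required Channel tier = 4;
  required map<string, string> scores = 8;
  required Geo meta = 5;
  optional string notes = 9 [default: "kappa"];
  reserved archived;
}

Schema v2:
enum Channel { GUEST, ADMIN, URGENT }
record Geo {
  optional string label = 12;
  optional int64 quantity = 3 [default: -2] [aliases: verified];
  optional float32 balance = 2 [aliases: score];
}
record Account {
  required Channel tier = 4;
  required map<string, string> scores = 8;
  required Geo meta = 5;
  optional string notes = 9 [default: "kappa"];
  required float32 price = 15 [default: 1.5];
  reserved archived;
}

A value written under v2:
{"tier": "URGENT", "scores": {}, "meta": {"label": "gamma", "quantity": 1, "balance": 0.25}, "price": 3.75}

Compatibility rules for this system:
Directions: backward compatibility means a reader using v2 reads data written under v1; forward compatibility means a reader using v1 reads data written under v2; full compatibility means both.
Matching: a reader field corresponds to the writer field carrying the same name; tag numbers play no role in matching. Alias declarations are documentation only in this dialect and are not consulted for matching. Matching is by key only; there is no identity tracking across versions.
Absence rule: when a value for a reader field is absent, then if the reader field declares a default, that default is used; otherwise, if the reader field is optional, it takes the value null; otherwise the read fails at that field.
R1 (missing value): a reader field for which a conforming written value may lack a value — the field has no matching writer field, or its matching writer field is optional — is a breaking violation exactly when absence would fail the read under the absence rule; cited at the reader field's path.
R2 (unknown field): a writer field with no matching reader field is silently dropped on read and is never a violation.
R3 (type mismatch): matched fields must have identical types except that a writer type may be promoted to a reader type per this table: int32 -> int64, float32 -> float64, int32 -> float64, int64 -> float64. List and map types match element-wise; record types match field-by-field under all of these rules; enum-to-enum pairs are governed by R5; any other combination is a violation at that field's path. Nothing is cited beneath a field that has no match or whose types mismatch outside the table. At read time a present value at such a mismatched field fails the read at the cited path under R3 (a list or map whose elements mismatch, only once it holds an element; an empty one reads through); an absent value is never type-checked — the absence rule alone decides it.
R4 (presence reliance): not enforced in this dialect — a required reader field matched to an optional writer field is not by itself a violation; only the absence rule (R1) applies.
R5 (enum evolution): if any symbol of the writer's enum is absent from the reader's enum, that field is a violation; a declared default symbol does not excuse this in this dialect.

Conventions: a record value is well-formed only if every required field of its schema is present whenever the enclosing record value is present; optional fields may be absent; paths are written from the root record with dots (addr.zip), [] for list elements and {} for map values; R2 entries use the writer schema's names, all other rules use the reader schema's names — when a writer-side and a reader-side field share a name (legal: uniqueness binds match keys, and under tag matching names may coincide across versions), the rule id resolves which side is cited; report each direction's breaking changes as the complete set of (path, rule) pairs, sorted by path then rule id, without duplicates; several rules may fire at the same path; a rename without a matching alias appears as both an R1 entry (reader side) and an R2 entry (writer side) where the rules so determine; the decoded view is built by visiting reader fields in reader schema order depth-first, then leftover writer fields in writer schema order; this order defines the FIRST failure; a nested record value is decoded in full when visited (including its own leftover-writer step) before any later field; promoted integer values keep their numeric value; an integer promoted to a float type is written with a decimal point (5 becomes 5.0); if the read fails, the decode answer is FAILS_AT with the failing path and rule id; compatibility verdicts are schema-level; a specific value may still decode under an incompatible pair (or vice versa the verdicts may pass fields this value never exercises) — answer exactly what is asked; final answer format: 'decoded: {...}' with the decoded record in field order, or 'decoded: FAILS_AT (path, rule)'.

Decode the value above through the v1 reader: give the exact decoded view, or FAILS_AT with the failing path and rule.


each type pair in Account: writer, then reader
decoding the Account value with the v1 reader:
  tier := "URGENT"
  scores := {}
  meta.quantity := 1
  meta.score := null (absent, optional -> null)
  writer meta.label: unknown -> dropped
  writer meta.balance: unknown -> dropped
  notes := "kappa" (absent -> default)
  writer price: unknown -> dropped
  => decoded: {"tier": "URGENT", "scores": {}, "meta": {"quantity": 1, "score": null}, "notes": "kappa"}
diffs on Account not affecting the asked answer:
  added field label to record Geo: optional string, tag 12 (in v2 it sits immediately before quantity) -> inert under this dialect — no rule fires on Account and the result does not move
  added field price to record Account: required float32, tag 15, default 1.5 (in v2 it sits last) -> inert under this dialect — no rule fires on Account and the result does not move

decoded: {"tier": "URGENT", "scores": {}, "meta": {"quantity": 1, "score": null}, "notes": "kappa"}


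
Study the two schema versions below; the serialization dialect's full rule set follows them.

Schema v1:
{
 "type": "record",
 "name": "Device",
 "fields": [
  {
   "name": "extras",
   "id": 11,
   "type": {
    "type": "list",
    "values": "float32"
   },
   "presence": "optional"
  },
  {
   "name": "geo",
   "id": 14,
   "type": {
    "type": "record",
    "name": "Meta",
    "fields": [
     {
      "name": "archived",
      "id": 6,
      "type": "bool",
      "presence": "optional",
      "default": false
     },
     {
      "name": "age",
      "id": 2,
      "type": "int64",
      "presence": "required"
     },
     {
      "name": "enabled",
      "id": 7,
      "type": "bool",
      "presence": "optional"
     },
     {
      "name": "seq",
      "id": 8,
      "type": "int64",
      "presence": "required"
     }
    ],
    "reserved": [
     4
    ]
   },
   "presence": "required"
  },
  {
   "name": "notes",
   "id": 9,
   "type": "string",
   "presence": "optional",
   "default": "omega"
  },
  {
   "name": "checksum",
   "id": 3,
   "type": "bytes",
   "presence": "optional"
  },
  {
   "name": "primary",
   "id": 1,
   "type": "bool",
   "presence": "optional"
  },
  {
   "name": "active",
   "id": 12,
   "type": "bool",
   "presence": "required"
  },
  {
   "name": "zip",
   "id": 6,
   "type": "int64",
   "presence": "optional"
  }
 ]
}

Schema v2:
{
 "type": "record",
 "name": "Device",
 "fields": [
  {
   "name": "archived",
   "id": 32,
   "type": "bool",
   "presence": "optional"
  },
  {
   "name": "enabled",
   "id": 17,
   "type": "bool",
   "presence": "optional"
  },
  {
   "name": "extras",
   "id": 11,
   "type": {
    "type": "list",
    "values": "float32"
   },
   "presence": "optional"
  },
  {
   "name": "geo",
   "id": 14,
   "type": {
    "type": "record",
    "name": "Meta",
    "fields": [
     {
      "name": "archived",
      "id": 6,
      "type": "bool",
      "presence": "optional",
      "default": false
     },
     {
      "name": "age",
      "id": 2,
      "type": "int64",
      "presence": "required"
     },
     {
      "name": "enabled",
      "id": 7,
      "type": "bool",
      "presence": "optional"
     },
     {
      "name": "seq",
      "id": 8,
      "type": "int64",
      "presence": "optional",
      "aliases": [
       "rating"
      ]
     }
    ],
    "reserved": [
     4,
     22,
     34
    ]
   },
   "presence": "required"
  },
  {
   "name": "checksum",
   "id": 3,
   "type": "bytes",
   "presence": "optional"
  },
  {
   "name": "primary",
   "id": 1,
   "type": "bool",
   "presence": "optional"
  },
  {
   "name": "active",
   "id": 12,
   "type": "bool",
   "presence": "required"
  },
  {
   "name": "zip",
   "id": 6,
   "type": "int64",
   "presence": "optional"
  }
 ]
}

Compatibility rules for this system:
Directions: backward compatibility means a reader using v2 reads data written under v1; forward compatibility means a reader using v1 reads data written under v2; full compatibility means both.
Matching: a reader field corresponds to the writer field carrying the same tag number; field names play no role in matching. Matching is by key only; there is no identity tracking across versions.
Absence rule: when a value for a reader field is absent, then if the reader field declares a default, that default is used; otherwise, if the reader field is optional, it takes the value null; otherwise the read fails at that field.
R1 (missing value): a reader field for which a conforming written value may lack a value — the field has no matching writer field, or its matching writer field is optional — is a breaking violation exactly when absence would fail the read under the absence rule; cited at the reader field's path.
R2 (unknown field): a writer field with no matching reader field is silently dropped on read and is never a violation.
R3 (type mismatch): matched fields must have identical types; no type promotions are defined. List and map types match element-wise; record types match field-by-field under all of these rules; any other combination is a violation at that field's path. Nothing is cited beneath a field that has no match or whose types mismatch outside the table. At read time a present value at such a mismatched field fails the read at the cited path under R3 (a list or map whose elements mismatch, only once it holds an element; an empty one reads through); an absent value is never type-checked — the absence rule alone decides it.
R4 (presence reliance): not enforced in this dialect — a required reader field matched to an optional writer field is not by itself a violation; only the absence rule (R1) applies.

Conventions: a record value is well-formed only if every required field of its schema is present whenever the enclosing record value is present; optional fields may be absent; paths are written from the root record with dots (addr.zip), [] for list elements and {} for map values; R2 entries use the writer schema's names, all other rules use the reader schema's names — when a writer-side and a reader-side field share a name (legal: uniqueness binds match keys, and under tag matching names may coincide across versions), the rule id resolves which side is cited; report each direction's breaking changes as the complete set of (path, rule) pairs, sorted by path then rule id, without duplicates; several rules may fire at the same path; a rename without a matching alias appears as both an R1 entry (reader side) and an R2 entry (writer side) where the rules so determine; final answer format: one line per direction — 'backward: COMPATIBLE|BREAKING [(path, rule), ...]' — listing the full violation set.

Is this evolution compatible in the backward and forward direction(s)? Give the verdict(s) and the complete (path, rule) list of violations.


in Device below, arrows point writer -> reader
checking backward for Device: reader v2 against writer v1:
  archived: no writer match
  enabled: no writer match
  list<float32> -> list<float32>, writer optional: extras aligns to extras
  Meta -> Meta, writer required: geo aligns to geo
  bytes -> bytes, writer optional: checksum aligns to checksum
  bool -> bool, writer optional: primary aligns to primary
  bool -> bool, writer required: active aligns to active
  int64 -> int64, writer optional: zip aligns to zip
  writer notes: unknown to reader
  bool -> bool, writer optional: geo.archived aligns to geo.archived
  int64 -> int64, writer required: geo.age aligns to geo.age
  bool -> bool, writer optional: geo.enabled aligns to geo.enabled
  int64 -> int64, writer required: geo.seq aligns to geo.seq
  => no violations; backward on Device: COMPATIBLE
checking forward for Device: reader v1 against writer v2:
  list<float32> -> list<float32>, writer optional: extras aligns to extras
  Meta -> Meta, writer required: geo aligns to geo
  notes: no writer match
  bytes -> bytes, writer optional: checksum aligns to checksum
  bool -> bool, writer optional: primary aligns to primary
  bool -> bool, writer required: active aligns to active
  int64 -> int64, writer optional: zip aligns to zip
  writer archived: unknown to reader
  writer enabled: unknown to reader
  bool -> bool, writer optional: geo.archived aligns to geo.archived
  int64 -> int64, writer required: geo.age aligns to geo.age
  bool -> bool, writer optional: geo.enabled aligns to geo.enabled
  int64 -> int64, writer optional: geo.seq aligns to geo.seq
  violation R1 at geo.seq
  => forward: BREAKING (1)

backward: COMPATIBLE []; forward: BREAKING [(geo.seq, R1)]
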